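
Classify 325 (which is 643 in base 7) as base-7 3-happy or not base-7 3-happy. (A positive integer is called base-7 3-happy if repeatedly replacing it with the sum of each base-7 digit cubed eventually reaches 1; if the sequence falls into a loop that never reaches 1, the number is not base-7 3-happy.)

base-7 3-happy

325 = (6,4,3)_7 → 307
307 = (6,1,6)_7 → 433
433 = (1,1,5,6)_7 → 343
343 = (1,0,0,0)_7 → 1  — reached 1.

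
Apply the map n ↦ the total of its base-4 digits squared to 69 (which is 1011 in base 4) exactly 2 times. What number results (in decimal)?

69 = (1,0,1,1)_4 → 3
3 = (3)_4 → 9

9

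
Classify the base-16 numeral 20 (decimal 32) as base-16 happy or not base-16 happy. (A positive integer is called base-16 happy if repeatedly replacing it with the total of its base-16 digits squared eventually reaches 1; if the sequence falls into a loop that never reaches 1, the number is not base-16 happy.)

base-16 happy

32 = (2,0)_16 → 2² + 0² = 4
4 = (4)_16 → 4² = 16
16 = (1,0)_16 → 1² + 0² = 1  — reached 1.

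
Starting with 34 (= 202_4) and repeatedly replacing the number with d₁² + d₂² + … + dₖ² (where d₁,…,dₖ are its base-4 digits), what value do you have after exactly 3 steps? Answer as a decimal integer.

34 = (2,0,2)_4 → 2² + 0² + 2² = 8
8 = (2,0)_4 → 2² + 0² = 4
4 = (1,0)_4 → 1² + 0² = 1

1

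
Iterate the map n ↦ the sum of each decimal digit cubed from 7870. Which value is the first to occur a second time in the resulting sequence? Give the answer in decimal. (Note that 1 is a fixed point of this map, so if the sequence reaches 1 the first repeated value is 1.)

7870 → 7³ + 8³ + 7³ + 0³ = 343 + 512 + 343 + 0 = 1198
1198 → 1³ + 1³ + 9³ + 8³ = 1 + 1 + 729 + 512 = 1243
1243 → 1³ + 2³ + 4³ + 3³ = 1 + 8 + 64 + 27 = 100
100 → 1³ + 0³ + 0³ = 1 + 0 + 0 = 1  — reached the fixed point 1.
1 → 1, so 1 is the first repeated value.

1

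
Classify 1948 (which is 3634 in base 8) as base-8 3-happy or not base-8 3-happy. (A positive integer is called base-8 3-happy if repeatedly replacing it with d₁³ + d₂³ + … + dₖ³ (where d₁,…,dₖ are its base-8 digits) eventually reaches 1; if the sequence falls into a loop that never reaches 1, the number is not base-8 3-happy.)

not base-8 3-happy

1948 = (3,6,3,4)_8 → 334
334 = (5,1,6)_8 → 342
342 = (5,2,6)_8 → 349
349 = (5,3,5)_8 → 277
277 = (4,2,5)_8 → 197
197 = (3,0,5)_8 → 152
152 = (2,3,0)_8 → 35
35 = (4,3)_8 → 91
91 = (1,3,3)_8 → 55
55 = (6,7)_8 → 559
559 = (1,0,5,7)_8 → 469
469 = (7,2,5)_8 → 476
476 = (7,3,4)_8 → 434
434 = (6,6,2)_8 → 440
440 = (6,7,0)_8 → 559  — 559 already seen; the sequence cycles without reaching 1.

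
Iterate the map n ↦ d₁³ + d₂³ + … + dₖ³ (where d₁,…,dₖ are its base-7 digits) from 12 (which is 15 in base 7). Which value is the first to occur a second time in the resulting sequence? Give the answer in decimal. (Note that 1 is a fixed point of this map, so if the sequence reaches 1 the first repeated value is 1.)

126

12 = (1,5)_7 → 1³ + 5³ = 126
126 = (2,4,0)_7 → 2³ + 4³ + 0³ = 72
72 = (1,3,2)_7 → 1³ + 3³ + 2³ = 36
36 = (5,1)_7 → 5³ + 1³ = 126  — 126 already appeared earlier.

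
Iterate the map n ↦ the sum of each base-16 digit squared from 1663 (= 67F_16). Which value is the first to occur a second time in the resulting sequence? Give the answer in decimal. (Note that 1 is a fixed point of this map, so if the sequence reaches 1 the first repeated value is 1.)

169

1663 = (6,7,15)_16 → 310
310 = (1,3,6)_16 → 46
46 = (2,14)_16 → 200
200 = (12,8)_16 → 208
208 = (13,0)_16 → 169
169 = (10,9)_16 → 181
181 = (11,5)_16 → 146
146 = (9,2)_16 → 85
85 = (5,5)_16 → 50
50 = (3,2)_16 → 13
13 = (13)_16 → 169  — 169 already appeared earlier.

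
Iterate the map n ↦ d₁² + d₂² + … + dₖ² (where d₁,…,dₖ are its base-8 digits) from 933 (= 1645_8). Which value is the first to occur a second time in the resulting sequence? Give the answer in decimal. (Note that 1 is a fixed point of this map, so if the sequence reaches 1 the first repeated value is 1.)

52

933 = (1,6,4,5)_8 → 1² + 6² + 4² + 5² = 78
78 = (1,1,6)_8 → 1² + 1² + 6² = 38
38 = (4,6)_8 → 4² + 6² = 52
52 = (6,4)_8 → 6² + 4² = 52  — 52 already appeared earlier.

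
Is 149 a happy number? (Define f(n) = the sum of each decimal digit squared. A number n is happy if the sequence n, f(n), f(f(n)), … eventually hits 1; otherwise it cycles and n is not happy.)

not happy

149 → 98
98 → 145
145 → 42
42 → 20
20 → 4
4 → 16
16 → 37
37 → 58
58 → 89
89 → 145  — 145 already seen; the sequence cycles without reaching 1.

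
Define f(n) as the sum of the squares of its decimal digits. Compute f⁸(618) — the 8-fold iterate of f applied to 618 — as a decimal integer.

145

618 → 101
101 → 2
2 → 4
4 → 16
16 → 37
37 → 58
58 → 89
89 → 145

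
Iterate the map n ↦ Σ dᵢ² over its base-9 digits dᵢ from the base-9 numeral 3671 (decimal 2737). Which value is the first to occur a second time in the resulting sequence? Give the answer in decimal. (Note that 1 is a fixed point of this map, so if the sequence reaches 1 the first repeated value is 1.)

1

2737 = (3,6,7,1)_9 → 3² + 6² + 7² + 1² = 9 + 36 + 49 + 1 = 95
95 = (1,1,5)_9 → 1² + 1² + 5² = 1 + 1 + 25 = 27
27 = (3,0)_9 → 3² + 0² = 9 + 0 = 9
9 = (1,0)_9 → 1² + 0² = 1 + 0 = 1  — reached the fixed point 1.
1 → 1, so 1 is the first repeated value.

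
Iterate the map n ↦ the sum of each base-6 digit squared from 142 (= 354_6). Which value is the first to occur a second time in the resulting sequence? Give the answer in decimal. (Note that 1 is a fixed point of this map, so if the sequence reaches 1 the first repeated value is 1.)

142 = (3,5,4)_6 → 3² + 5² + 4² = 9 + 25 + 16 = 50
50 = (1,2,2)_6 → 1² + 2² + 2² = 1 + 4 + 4 = 9
9 = (1,3)_6 → 1² + 3² = 1 + 9 = 10
10 = (1,4)_6 → 1² + 4² = 1 + 16 = 17
17 = (2,5)_6 → 2² + 5² = 4 + 25 = 29
29 = (4,5)_6 → 4² + 5² = 16 + 25 = 41
41 = (1,0,5)_6 → 1² + 0² + 5² = 1 + 0 + 25 = 26
26 = (4,2)_6 → 4² + 2² = 16 + 4 = 20
20 = (3,2)_6 → 3² + 2² = 9 + 4 = 13
13 = (2,1)_6 → 2² + 1² = 4 + 1 = 5
5 = (5)_6 → 5² = 25
25 = (4,1)_6 → 4² + 1² = 16 + 1 = 17  — 17 already appeared earlier.

17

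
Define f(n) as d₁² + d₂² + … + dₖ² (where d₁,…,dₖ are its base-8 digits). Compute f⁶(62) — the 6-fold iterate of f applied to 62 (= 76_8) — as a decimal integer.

62 = (7,6)_8 → 7² + 6² = 85
85 = (1,2,5)_8 → 1² + 2² + 5² = 30
30 = (3,6)_8 → 3² + 6² = 45
45 = (5,5)_8 → 5² + 5² = 50
50 = (6,2)_8 → 6² + 2² = 40
40 = (5,0)_8 → 5² + 0² = 25

25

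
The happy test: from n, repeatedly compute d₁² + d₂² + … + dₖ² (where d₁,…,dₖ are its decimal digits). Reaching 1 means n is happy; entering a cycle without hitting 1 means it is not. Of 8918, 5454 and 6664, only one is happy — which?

8918: 8918 → 210 → 5 → 25 → 29 → 85 → 89 → 145 → 42 → 20 → 4 → 16 → 37 → 58 → 89  — repeats 89 (not happy)
5454: 5454 → 82 → 68 → 100 → 1  — reaches 1 (happy)
6664: 6664 → 124 → 21 → 5 → 25 → 29 → 85 → 89 → 145 → 42 → 20 → 4 → 16 → 37 → 58 → 89  — repeats 89 (not happy)

5454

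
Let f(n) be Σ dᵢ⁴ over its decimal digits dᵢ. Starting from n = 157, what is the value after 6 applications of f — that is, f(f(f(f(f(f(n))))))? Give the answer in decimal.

4338

157 → 1⁴ + 5⁴ + 7⁴ = 1 + 625 + 2401 = 3027
3027 → 3⁴ + 0⁴ + 2⁴ + 7⁴ = 81 + 0 + 16 + 2401 = 2498
2498 → 2⁴ + 4⁴ + 9⁴ + 8⁴ = 16 + 256 + 6561 + 4096 = 10929
10929 → 1⁴ + 0⁴ + 9⁴ + 2⁴ + 9⁴ = 1 + 0 + 6561 + 16 + 6561 = 13139
13139 → 1⁴ + 3⁴ + 1⁴ + 3⁴ + 9⁴ = 1 + 81 + 1 + 81 + 6561 = 6725
6725 → 6⁴ + 7⁴ + 2⁴ + 5⁴ = 1296 + 2401 + 16 + 625 = 4338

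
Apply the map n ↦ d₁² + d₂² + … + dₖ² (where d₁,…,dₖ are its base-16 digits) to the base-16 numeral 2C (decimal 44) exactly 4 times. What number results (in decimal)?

44 = (2,12)_16 → 2² + 12² = 148
148 = (9,4)_16 → 9² + 4² = 97
97 = (6,1)_16 → 6² + 1² = 37
37 = (2,5)_16 → 2² + 5² = 29

29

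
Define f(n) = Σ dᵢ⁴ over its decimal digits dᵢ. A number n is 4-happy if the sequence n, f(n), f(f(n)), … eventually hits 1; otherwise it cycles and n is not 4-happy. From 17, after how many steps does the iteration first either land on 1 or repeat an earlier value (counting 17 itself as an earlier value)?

17 → 1⁴ + 7⁴ = 2402
2402 → 2⁴ + 4⁴ + 0⁴ + 2⁴ = 288
288 → 2⁴ + 8⁴ + 8⁴ = 8208
8208 → 8⁴ + 2⁴ + 0⁴ + 8⁴ = 8208  — 8208 repeats.
That took 4 steps.

4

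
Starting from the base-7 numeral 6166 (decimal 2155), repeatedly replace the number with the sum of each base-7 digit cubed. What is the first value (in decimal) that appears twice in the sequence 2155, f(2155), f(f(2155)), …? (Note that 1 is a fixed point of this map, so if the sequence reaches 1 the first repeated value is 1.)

1

2155 = (6,1,6,6)_7 → 6³ + 1³ + 6³ + 6³ = 649
649 = (1,6,1,5)_7 → 1³ + 6³ + 1³ + 5³ = 343
343 = (1,0,0,0)_7 → 1³ + 0³ + 0³ + 0³ = 1  — reached the fixed point 1.
1 → 1, so 1 is the first repeated value.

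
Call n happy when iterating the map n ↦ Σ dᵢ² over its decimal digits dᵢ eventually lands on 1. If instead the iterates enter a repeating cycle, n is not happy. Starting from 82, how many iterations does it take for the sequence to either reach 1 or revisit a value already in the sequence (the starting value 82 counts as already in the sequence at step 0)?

82 → 8² + 2² = 64 + 4 = 68
68 → 6² + 8² = 36 + 64 = 100
100 → 1² + 0² + 0² = 1 + 0 + 0 = 1  — reached 1.
That took 3 steps.

3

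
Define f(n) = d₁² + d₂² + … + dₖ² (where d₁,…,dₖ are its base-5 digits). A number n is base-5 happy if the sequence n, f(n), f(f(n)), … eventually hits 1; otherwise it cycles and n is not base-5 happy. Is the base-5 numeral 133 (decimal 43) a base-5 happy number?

43 = (1,3,3)_5 → 1² + 3² + 3² = 19
19 = (3,4)_5 → 3² + 4² = 25
25 = (1,0,0)_5 → 1² + 0² + 0² = 1  — reached 1.

base-5 happy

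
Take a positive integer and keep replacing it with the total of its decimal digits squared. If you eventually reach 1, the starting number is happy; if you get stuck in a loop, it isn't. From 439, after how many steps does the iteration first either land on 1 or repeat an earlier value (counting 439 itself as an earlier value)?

10

439 → 4² + 3² + 9² = 16 + 9 + 81 = 106
106 → 1² + 0² + 6² = 1 + 0 + 36 = 37
37 → 3² + 7² = 9 + 49 = 58
58 → 5² + 8² = 25 + 64 = 89
89 → 8² + 9² = 64 + 81 = 145
145 → 1² + 4² + 5² = 1 + 16 + 25 = 42
42 → 4² + 2² = 16 + 4 = 20
20 → 2² + 0² = 4 + 0 = 4
4 → 4² = 16
16 → 1² + 6² = 1 + 36 = 37  — 37 repeats.
That took 10 steps.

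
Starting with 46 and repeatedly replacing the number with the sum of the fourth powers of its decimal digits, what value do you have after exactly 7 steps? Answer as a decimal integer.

5140

46 → 4⁴ + 6⁴ = 256 + 1296 = 1552
1552 → 1⁴ + 5⁴ + 5⁴ + 2⁴ = 1 + 625 + 625 + 16 = 1267
1267 → 1⁴ + 2⁴ + 6⁴ + 7⁴ = 1 + 16 + 1296 + 2401 = 3714
3714 → 3⁴ + 7⁴ + 1⁴ + 4⁴ = 81 + 2401 + 1 + 256 = 2739
2739 → 2⁴ + 7⁴ + 3⁴ + 9⁴ = 16 + 2401 + 81 + 6561 = 9059
9059 → 9⁴ + 0⁴ + 5⁴ + 9⁴ = 6561 + 0 + 625 + 6561 = 13747
13747 → 1⁴ + 3⁴ + 7⁴ + 4⁴ + 7⁴ = 1 + 81 + 2401 + 256 + 2401 = 5140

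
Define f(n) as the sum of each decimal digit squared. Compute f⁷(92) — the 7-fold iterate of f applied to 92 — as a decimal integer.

16

92 → 85
85 → 89
89 → 145
145 → 42
42 → 20
20 → 4
4 → 16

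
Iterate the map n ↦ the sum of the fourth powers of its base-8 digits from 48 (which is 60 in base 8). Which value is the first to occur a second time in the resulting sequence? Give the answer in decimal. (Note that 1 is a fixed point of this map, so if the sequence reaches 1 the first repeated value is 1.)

48 = (6,0)_8 → 6⁴ + 0⁴ = 1296 + 0 = 1296
1296 = (2,4,2,0)_8 → 2⁴ + 4⁴ + 2⁴ + 0⁴ = 16 + 256 + 16 + 0 = 288
288 = (4,4,0)_8 → 4⁴ + 4⁴ + 0⁴ = 256 + 256 + 0 = 512
512 = (1,0,0,0)_8 → 1⁴ + 0⁴ + 0⁴ + 0⁴ = 1 + 0 + 0 + 0 = 1  — reached the fixed point 1.
1 → 1, so 1 is the first repeated value.

1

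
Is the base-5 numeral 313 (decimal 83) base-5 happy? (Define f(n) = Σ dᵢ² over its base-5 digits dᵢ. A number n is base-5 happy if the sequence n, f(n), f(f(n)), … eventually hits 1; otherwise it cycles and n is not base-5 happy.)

83 = (3,1,3)_5 → 3² + 1² + 3² = 19
19 = (3,4)_5 → 3² + 4² = 25
25 = (1,0,0)_5 → 1² + 0² + 0² = 1  — reached 1.

base-5 happy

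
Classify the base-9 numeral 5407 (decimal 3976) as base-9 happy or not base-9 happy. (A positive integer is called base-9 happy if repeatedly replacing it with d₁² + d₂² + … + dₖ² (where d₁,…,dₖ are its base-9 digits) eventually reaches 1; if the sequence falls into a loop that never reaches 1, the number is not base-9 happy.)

3976 = (5,4,0,7)_9 → 5² + 4² + 0² + 7² = 25 + 16 + 0 + 49 = 90
90 = (1,1,0)_9 → 1² + 1² + 0² = 1 + 1 + 0 = 2
2 = (2)_9 → 2² = 4
4 = (4)_9 → 4² = 16
16 = (1,7)_9 → 1² + 7² = 1 + 49 = 50
50 = (5,5)_9 → 5² + 5² = 25 + 25 = 50  — 50 already seen; the sequence cycles without reaching 1.

not base-9 happy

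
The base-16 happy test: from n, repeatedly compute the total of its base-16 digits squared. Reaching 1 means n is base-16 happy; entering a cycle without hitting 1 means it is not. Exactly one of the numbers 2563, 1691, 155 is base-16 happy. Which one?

1691

2563: 2563 → 109 → 205 → 313 → 91 → 146 → 85 → 50 → 13 → 169 → 181 → 146  — repeats 146 (not base-16 happy)
1691: 1691 → 238 → 392 → 129 → 65 → 17 → 2 → 4 → 16 → 1  — reaches 1 (base-16 happy)
155: 155 → 202 → 244 → 241 → 226 → 200 → 208 → 169 → 181 → 146 → 85 → 50 → 13 → 169  — repeats 169 (not base-16 happy)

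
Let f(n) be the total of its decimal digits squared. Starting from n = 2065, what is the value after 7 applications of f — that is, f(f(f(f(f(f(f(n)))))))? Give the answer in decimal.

42

2065 → 2² + 0² + 6² + 5² = 65
65 → 6² + 5² = 61
61 → 6² + 1² = 37
37 → 3² + 7² = 58
58 → 5² + 8² = 89
89 → 8² + 9² = 145
145 → 1² + 4² + 5² = 42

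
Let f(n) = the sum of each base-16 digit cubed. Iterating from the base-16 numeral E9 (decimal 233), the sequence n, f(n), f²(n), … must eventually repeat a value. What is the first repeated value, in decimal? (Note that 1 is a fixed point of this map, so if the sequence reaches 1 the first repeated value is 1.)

233 = (14,9)_16 → 14³ + 9³ = 2744 + 729 = 3473
3473 = (13,9,1)_16 → 13³ + 9³ + 1³ = 2197 + 729 + 1 = 2927
2927 = (11,6,15)_16 → 11³ + 6³ + 15³ = 1331 + 216 + 3375 = 4922
4922 = (1,3,3,10)_16 → 1³ + 3³ + 3³ + 10³ = 1 + 27 + 27 + 1000 = 1055
1055 = (4,1,15)_16 → 4³ + 1³ + 15³ = 64 + 1 + 3375 = 3440
3440 = (13,7,0)_16 → 13³ + 7³ + 0³ = 2197 + 343 + 0 = 2540
2540 = (9,14,12)_16 → 9³ + 14³ + 12³ = 729 + 2744 + 1728 = 5201
5201 = (1,4,5,1)_16 → 1³ + 4³ + 5³ + 1³ = 1 + 64 + 125 + 1 = 191
191 = (11,15)_16 → 11³ + 15³ = 1331 + 3375 = 4706
4706 = (1,2,6,2)_16 → 1³ + 2³ + 6³ + 2³ = 1 + 8 + 216 + 8 = 233  — 233 already appeared earlier.

233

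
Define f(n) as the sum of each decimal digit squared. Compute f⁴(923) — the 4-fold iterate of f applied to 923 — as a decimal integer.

923 → 9² + 2² + 3² = 81 + 4 + 9 = 94
94 → 9² + 4² = 81 + 16 = 97
97 → 9² + 7² = 81 + 49 = 130
130 → 1² + 3² + 0² = 1 + 9 + 0 = 10

10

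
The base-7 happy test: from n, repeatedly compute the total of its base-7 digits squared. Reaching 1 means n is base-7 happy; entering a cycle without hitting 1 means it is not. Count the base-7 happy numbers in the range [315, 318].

1

315: 315 → 45 → 45  — not base-7 happy
316: 316 → 46 → 52 → 10 → 10  — not base-7 happy
317: 317 → 49 → 1  — base-7 happy
318: 318 → 54 → 26 → 34 → 52 → 10 → 10  — not base-7 happy
base-7 happy: 317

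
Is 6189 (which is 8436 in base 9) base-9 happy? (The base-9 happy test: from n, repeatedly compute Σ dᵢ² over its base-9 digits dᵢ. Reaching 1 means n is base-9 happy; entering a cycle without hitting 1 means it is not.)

base-9 happy

6189 = (8,4,3,6)_9 → 8² + 4² + 3² + 6² = 64 + 16 + 9 + 36 = 125
125 = (1,4,8)_9 → 1² + 4² + 8² = 1 + 16 + 64 = 81
81 = (1,0,0)_9 → 1² + 0² + 0² = 1 + 0 + 0 = 1  — reached 1.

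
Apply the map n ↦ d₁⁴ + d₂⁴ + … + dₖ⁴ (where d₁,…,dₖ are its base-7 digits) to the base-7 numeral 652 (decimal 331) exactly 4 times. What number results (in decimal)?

331 = (6,5,2)_7 → 6⁴ + 5⁴ + 2⁴ = 1296 + 625 + 16 = 1937
1937 = (5,4,3,5)_7 → 5⁴ + 4⁴ + 3⁴ + 5⁴ = 625 + 256 + 81 + 625 = 1587
1587 = (4,4,2,5)_7 → 4⁴ + 4⁴ + 2⁴ + 5⁴ = 256 + 256 + 16 + 625 = 1153
1153 = (3,2,3,5)_7 → 3⁴ + 2⁴ + 3⁴ + 5⁴ = 81 + 16 + 81 + 625 = 803

803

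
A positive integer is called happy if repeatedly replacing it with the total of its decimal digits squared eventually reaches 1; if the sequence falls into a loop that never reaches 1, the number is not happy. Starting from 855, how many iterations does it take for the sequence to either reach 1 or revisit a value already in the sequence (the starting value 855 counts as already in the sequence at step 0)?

855 → 8² + 5² + 5² = 114
114 → 1² + 1² + 4² = 18
18 → 1² + 8² = 65
65 → 6² + 5² = 61
61 → 6² + 1² = 37
37 → 3² + 7² = 58
58 → 5² + 8² = 89
89 → 8² + 9² = 145
145 → 1² + 4² + 5² = 42
42 → 4² + 2² = 20
20 → 2² + 0² = 4
4 → 4² = 16
16 → 1² + 6² = 37  — 37 repeats.
That took 13 steps.

13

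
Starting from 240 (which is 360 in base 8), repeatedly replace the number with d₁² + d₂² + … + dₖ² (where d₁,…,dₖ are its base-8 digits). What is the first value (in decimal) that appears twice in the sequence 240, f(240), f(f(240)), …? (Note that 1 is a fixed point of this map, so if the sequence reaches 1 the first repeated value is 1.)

240 = (3,6,0)_8 → 3² + 6² + 0² = 9 + 36 + 0 = 45
45 = (5,5)_8 → 5² + 5² = 25 + 25 = 50
50 = (6,2)_8 → 6² + 2² = 36 + 4 = 40
40 = (5,0)_8 → 5² + 0² = 25 + 0 = 25
25 = (3,1)_8 → 3² + 1² = 9 + 1 = 10
10 = (1,2)_8 → 1² + 2² = 1 + 4 = 5
5 = (5)_8 → 5² = 25  — 25 already appeared earlier.

25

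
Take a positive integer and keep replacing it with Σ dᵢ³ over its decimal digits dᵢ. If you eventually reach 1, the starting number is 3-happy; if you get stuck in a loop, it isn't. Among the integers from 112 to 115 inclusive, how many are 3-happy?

112: 112 → 10 → 1  — 3-happy
113: 113 → 29 → 737 → 713 → 371 → 371  — not 3-happy
114: 114 → 66 → 432 → 99 → 1458 → 702 → 351 → 153 → 153  — not 3-happy
115: 115 → 127 → 352 → 160 → 217 → 352  — not 3-happy
3-happy: 112

1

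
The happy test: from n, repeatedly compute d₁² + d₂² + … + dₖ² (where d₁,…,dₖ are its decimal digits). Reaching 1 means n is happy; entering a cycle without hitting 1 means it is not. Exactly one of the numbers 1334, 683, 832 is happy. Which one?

1334: 1334 → 35 → 34 → 25 → 29 → 85 → 89 → 145 → 42 → 20 → 4 → 16 → 37 → 58 → 89  — repeats 89 (not happy)
683: 683 → 109 → 82 → 68 → 100 → 1  — reaches 1 (happy)
832: 832 → 77 → 98 → 145 → 42 → 20 → 4 → 16 → 37 → 58 → 89 → 145  — repeats 145 (not happy)

683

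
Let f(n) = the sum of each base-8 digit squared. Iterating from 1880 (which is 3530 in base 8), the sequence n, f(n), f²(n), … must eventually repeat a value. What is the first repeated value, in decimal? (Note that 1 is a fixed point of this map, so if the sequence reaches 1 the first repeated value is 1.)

20

1880 = (3,5,3,0)_8 → 3² + 5² + 3² + 0² = 43
43 = (5,3)_8 → 5² + 3² = 34
34 = (4,2)_8 → 4² + 2² = 20
20 = (2,4)_8 → 2² + 4² = 20  — 20 already appeared earlier.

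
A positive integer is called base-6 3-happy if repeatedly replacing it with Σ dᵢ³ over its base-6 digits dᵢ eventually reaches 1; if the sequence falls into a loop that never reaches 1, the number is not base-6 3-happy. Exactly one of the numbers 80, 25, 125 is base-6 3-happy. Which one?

80

80: 80 → 17 → 133 → 92 → 43 → 3 → 27 → 91 → 36 → 1  — reaches 1 (base-6 3-happy)
25: 25 → 65 → 190 → 190  — repeats 190 (not base-6 3-happy)
125: 125 → 160 → 136 → 155 → 190 → 190  — repeats 190 (not base-6 3-happy)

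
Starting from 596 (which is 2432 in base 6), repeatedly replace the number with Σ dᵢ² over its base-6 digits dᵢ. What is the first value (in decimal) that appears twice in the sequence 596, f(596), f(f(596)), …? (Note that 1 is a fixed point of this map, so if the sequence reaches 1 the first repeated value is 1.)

41

596 = (2,4,3,2)_6 → 33
33 = (5,3)_6 → 34
34 = (5,4)_6 → 41
41 = (1,0,5)_6 → 26
26 = (4,2)_6 → 20
20 = (3,2)_6 → 13
13 = (2,1)_6 → 5
5 = (5)_6 → 25
25 = (4,1)_6 → 17
17 = (2,5)_6 → 29
29 = (4,5)_6 → 41  — 41 already appeared earlier.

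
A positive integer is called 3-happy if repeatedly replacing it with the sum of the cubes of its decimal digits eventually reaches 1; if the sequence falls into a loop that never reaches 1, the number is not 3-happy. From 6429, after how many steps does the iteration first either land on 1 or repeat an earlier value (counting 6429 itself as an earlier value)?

6429 → 1017
1017 → 345
345 → 216
216 → 225
225 → 141
141 → 66
66 → 432
432 → 99
99 → 1458
1458 → 702
702 → 351
351 → 153
153 → 153  — 153 repeats.
That took 13 steps.

13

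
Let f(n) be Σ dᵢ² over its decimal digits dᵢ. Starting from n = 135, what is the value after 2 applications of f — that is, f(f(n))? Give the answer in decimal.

34

135 → 1² + 3² + 5² = 35
35 → 3² + 5² = 34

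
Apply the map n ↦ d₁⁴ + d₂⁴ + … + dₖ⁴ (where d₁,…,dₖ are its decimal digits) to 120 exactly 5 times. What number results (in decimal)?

8208

120 → 1⁴ + 2⁴ + 0⁴ = 17
17 → 1⁴ + 7⁴ = 2402
2402 → 2⁴ + 4⁴ + 0⁴ + 2⁴ = 288
288 → 2⁴ + 8⁴ + 8⁴ = 8208
8208 → 8⁴ + 2⁴ + 0⁴ + 8⁴ = 8208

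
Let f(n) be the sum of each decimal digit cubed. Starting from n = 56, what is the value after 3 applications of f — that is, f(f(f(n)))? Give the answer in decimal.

56 → 341
341 → 92
92 → 737

737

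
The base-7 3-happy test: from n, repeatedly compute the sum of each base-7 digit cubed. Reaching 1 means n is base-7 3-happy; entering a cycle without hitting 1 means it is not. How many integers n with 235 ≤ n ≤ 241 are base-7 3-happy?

235: 235 → 253 → 127 → 73 → 55 → 217 → 91 → 217  — not base-7 3-happy
236: 236 → 314 → 440 → 434 → 218 → 92 → 218  — not base-7 3-happy
237: 237 → 405 → 219 → 99 → 9 → 9  — not base-7 3-happy
238: 238 → 280 → 250 → 250  — not base-7 3-happy
239: 239 → 281 → 251 → 341 → 557 → 137 → 197 → 65 → 17 → 35 → 125 → 251  — not base-7 3-happy
240: 240 → 288 → 342 → 648 → 282 → 258 → 342  — not base-7 3-happy
241: 241 → 307 → 433 → 343 → 1  — base-7 3-happy
base-7 3-happy: 241

1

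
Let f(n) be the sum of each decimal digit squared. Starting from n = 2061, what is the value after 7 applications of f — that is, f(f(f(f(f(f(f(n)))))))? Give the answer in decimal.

89

2061 → 2² + 0² + 6² + 1² = 41
41 → 4² + 1² = 17
17 → 1² + 7² = 50
50 → 5² + 0² = 25
25 → 2² + 5² = 29
29 → 2² + 9² = 85
85 → 8² + 5² = 89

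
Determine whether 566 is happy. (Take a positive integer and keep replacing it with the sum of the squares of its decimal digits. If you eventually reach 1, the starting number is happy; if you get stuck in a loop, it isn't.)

566 → 5² + 6² + 6² = 25 + 36 + 36 = 97
97 → 9² + 7² = 81 + 49 = 130
130 → 1² + 3² + 0² = 1 + 9 + 0 = 10
10 → 1² + 0² = 1 + 0 = 1  — reached 1.

happy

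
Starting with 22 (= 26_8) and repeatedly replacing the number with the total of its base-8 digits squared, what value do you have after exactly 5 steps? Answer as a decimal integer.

22 = (2,6)_8 → 2² + 6² = 40
40 = (5,0)_8 → 5² + 0² = 25
25 = (3,1)_8 → 3² + 1² = 10
10 = (1,2)_8 → 1² + 2² = 5
5 = (5)_8 → 5² = 25

25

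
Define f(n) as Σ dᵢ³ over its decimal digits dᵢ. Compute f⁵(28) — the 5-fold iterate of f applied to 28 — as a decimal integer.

133

28 → 520
520 → 133
133 → 55
55 → 250
250 → 133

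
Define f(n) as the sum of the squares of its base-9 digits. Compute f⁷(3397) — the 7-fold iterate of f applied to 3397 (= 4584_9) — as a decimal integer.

65

3397 = (4,5,8,4)_9 → 4² + 5² + 8² + 4² = 16 + 25 + 64 + 16 = 121
121 = (1,4,4)_9 → 1² + 4² + 4² = 1 + 16 + 16 = 33
33 = (3,6)_9 → 3² + 6² = 9 + 36 = 45
45 = (5,0)_9 → 5² + 0² = 25 + 0 = 25
25 = (2,7)_9 → 2² + 7² = 4 + 49 = 53
53 = (5,8)_9 → 5² + 8² = 25 + 64 = 89
89 = (1,0,8)_9 → 1² + 0² + 8² = 1 + 0 + 64 = 65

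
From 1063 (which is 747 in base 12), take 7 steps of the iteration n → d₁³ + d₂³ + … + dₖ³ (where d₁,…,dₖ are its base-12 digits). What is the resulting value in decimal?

1063 = (7,4,7)_12 → 7³ + 4³ + 7³ = 343 + 64 + 343 = 750
750 = (5,2,6)_12 → 5³ + 2³ + 6³ = 125 + 8 + 216 = 349
349 = (2,5,1)_12 → 2³ + 5³ + 1³ = 8 + 125 + 1 = 134
134 = (11,2)_12 → 11³ + 2³ = 1331 + 8 = 1339
1339 = (9,3,7)_12 → 9³ + 3³ + 7³ = 729 + 27 + 343 = 1099
1099 = (7,7,7)_12 → 7³ + 7³ + 7³ = 343 + 343 + 343 = 1029
1029 = (7,1,9)_12 → 7³ + 1³ + 9³ = 343 + 1 + 729 = 1073

1073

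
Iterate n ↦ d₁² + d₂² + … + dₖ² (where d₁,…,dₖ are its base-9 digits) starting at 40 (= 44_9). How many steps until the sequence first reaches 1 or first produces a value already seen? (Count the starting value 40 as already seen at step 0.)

7

40 = (4,4)_9 → 4² + 4² = 16 + 16 = 32
32 = (3,5)_9 → 3² + 5² = 9 + 25 = 34
34 = (3,7)_9 → 3² + 7² = 9 + 49 = 58
58 = (6,4)_9 → 6² + 4² = 36 + 16 = 52
52 = (5,7)_9 → 5² + 7² = 25 + 49 = 74
74 = (8,2)_9 → 8² + 2² = 64 + 4 = 68
68 = (7,5)_9 → 7² + 5² = 49 + 25 = 74  — 74 repeats.
That took 7 steps.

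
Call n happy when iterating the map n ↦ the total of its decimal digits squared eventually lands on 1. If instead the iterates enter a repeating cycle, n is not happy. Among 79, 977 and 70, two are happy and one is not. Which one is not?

977

79: 79 → 130 → 10 → 1  — reaches 1 (happy)
977: 977 → 179 → 131 → 11 → 2 → 4 → 16 → 37 → 58 → 89 → 145 → 42 → 20 → 4  — repeats 4 (not happy)
70: 70 → 49 → 97 → 130 → 10 → 1  — reaches 1 (happy)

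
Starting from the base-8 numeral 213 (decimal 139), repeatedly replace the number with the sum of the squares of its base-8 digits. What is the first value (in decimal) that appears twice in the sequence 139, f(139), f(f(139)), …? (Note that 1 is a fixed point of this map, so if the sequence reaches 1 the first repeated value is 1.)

26

139 = (2,1,3)_8 → 2² + 1² + 3² = 4 + 1 + 9 = 14
14 = (1,6)_8 → 1² + 6² = 1 + 36 = 37
37 = (4,5)_8 → 4² + 5² = 16 + 25 = 41
41 = (5,1)_8 → 5² + 1² = 25 + 1 = 26
26 = (3,2)_8 → 3² + 2² = 9 + 4 = 13
13 = (1,5)_8 → 1² + 5² = 1 + 25 = 26  — 26 already appeared earlier.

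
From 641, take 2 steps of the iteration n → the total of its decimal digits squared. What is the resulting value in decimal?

34

641 → 6² + 4² + 1² = 36 + 16 + 1 = 53
53 → 5² + 3² = 25 + 9 = 34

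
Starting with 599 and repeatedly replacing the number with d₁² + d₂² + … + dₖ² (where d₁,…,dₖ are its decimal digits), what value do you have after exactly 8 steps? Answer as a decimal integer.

599 → 5² + 9² + 9² = 187
187 → 1² + 8² + 7² = 114
114 → 1² + 1² + 4² = 18
18 → 1² + 8² = 65
65 → 6² + 5² = 61
61 → 6² + 1² = 37
37 → 3² + 7² = 58
58 → 5² + 8² = 89

89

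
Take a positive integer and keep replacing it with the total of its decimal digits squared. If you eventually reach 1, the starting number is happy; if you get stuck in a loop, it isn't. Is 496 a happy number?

happy

496 → 4² + 9² + 6² = 16 + 81 + 36 = 133
133 → 1² + 3² + 3² = 1 + 9 + 9 = 19
19 → 1² + 9² = 1 + 81 = 82
82 → 8² + 2² = 64 + 4 = 68
68 → 6² + 8² = 36 + 64 = 100
100 → 1² + 0² + 0² = 1 + 0 + 0 = 1  — reached 1.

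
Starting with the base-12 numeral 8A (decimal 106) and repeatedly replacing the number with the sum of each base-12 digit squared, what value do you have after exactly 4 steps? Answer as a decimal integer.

106 = (8,10)_12 → 8² + 10² = 64 + 100 = 164
164 = (1,1,8)_12 → 1² + 1² + 8² = 1 + 1 + 64 = 66
66 = (5,6)_12 → 5² + 6² = 25 + 36 = 61
61 = (5,1)_12 → 5² + 1² = 25 + 1 = 26

26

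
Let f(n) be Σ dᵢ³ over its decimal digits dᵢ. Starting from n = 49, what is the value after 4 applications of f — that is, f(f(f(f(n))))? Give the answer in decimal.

919

49 → 4³ + 9³ = 64 + 729 = 793
793 → 7³ + 9³ + 3³ = 343 + 729 + 27 = 1099
1099 → 1³ + 0³ + 9³ + 9³ = 1 + 0 + 729 + 729 = 1459
1459 → 1³ + 4³ + 5³ + 9³ = 1 + 64 + 125 + 729 = 919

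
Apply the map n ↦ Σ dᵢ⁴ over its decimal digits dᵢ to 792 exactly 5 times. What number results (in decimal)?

792 → 7⁴ + 9⁴ + 2⁴ = 8978
8978 → 8⁴ + 9⁴ + 7⁴ + 8⁴ = 17154
17154 → 1⁴ + 7⁴ + 1⁴ + 5⁴ + 4⁴ = 3284
3284 → 3⁴ + 2⁴ + 8⁴ + 4⁴ = 4449
4449 → 4⁴ + 4⁴ + 4⁴ + 9⁴ = 7329

7329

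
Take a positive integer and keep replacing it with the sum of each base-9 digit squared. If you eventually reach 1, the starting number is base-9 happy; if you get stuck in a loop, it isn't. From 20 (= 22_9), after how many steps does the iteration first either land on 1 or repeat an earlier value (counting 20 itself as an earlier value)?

20 = (2,2)_9 → 2² + 2² = 4 + 4 = 8
8 = (8)_9 → 8² = 64
64 = (7,1)_9 → 7² + 1² = 49 + 1 = 50
50 = (5,5)_9 → 5² + 5² = 25 + 25 = 50  — 50 repeats.
That took 4 steps.

4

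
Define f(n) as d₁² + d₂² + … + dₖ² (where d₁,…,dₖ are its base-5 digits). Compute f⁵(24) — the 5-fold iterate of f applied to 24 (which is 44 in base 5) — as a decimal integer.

16

24 = (4,4)_5 → 4² + 4² = 32
32 = (1,1,2)_5 → 1² + 1² + 2² = 6
6 = (1,1)_5 → 1² + 1² = 2
2 = (2)_5 → 2² = 4
4 = (4)_5 → 4² = 16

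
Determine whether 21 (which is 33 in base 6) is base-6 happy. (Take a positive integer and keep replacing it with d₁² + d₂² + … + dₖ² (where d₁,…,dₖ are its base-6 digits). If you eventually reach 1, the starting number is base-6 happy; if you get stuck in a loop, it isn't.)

21 = (3,3)_6 → 3² + 3² = 9 + 9 = 18
18 = (3,0)_6 → 3² + 0² = 9 + 0 = 9
9 = (1,3)_6 → 1² + 3² = 1 + 9 = 10
10 = (1,4)_6 → 1² + 4² = 1 + 16 = 17
17 = (2,5)_6 → 2² + 5² = 4 + 25 = 29
29 = (4,5)_6 → 4² + 5² = 16 + 25 = 41
41 = (1,0,5)_6 → 1² + 0² + 5² = 1 + 0 + 25 = 26
26 = (4,2)_6 → 4² + 2² = 16 + 4 = 20
20 = (3,2)_6 → 3² + 2² = 9 + 4 = 13
13 = (2,1)_6 → 2² + 1² = 4 + 1 = 5
5 = (5)_6 → 5² = 25
25 = (4,1)_6 → 4² + 1² = 16 + 1 = 17  — 17 already seen; the sequence cycles without reaching 1.

not base-6 happy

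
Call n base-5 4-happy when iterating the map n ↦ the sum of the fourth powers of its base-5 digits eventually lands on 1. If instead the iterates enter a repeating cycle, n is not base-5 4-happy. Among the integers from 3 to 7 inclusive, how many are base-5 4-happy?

3: 3 → 81 → 83 → 163 → 99 → 593 → 499 → 849 → 595 → 593  (repeats 593)
4: 4 → 256 → 18 → 162 → 34 → 258 → 98 → 418 → 244 → 594 → 674 → 514 → 528 → 338 → 194 → 354 → 528  (repeats 528)
5: 5 → 1  (reaches 1)
6: 6 → 2 → 16 → 82 → 98 → 418 → 244 → 594 → 674 → 514 → 528 → 338 → 194 → 354 → 528  (repeats 528)
7: 7 → 17 → 97 → 353 → 353  (repeats 353)
base-5 4-happy: 5

1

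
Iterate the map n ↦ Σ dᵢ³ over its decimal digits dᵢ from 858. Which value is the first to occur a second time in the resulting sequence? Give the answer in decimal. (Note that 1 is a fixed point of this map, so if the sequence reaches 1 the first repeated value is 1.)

153

858 → 8³ + 5³ + 8³ = 512 + 125 + 512 = 1149
1149 → 1³ + 1³ + 4³ + 9³ = 1 + 1 + 64 + 729 = 795
795 → 7³ + 9³ + 5³ = 343 + 729 + 125 = 1197
1197 → 1³ + 1³ + 9³ + 7³ = 1 + 1 + 729 + 343 = 1074
1074 → 1³ + 0³ + 7³ + 4³ = 1 + 0 + 343 + 64 = 408
408 → 4³ + 0³ + 8³ = 64 + 0 + 512 = 576
576 → 5³ + 7³ + 6³ = 125 + 343 + 216 = 684
684 → 6³ + 8³ + 4³ = 216 + 512 + 64 = 792
792 → 7³ + 9³ + 2³ = 343 + 729 + 8 = 1080
1080 → 1³ + 0³ + 8³ + 0³ = 1 + 0 + 512 + 0 = 513
513 → 5³ + 1³ + 3³ = 125 + 1 + 27 = 153
153 → 1³ + 5³ + 3³ = 1 + 125 + 27 = 153  — 153 already appeared earlier.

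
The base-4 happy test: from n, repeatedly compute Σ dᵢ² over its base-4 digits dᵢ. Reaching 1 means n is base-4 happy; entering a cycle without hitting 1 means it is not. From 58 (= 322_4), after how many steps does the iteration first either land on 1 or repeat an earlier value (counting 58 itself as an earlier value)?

4

58 = (3,2,2)_4 → 3² + 2² + 2² = 17
17 = (1,0,1)_4 → 1² + 0² + 1² = 2
2 = (2)_4 → 2² = 4
4 = (1,0)_4 → 1² + 0² = 1  — reached 1.
That took 4 steps.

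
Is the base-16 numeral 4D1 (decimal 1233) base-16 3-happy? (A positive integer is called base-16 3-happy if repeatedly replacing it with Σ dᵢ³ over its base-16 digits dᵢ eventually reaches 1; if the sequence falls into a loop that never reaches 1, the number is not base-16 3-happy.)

not base-16 3-happy

1233 = (4,13,1)_16 → 2262
2262 = (8,13,6)_16 → 2925
2925 = (11,6,13)_16 → 3744
3744 = (14,10,0)_16 → 3744  — 3744 already seen; the sequence cycles without reaching 1.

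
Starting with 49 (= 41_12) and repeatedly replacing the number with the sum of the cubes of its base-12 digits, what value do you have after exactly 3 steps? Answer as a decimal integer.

1513

49 = (4,1)_12 → 4³ + 1³ = 65
65 = (5,5)_12 → 5³ + 5³ = 250
250 = (1,8,10)_12 → 1³ + 8³ + 10³ = 1513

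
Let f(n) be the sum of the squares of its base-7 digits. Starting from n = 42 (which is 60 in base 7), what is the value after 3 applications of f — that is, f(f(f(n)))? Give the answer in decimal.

42 = (6,0)_7 → 6² + 0² = 36
36 = (5,1)_7 → 5² + 1² = 26
26 = (3,5)_7 → 3² + 5² = 34

34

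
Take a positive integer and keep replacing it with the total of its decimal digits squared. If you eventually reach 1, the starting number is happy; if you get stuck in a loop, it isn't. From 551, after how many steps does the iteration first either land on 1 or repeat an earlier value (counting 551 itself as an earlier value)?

12

551 → 5² + 5² + 1² = 25 + 25 + 1 = 51
51 → 5² + 1² = 25 + 1 = 26
26 → 2² + 6² = 4 + 36 = 40
40 → 4² + 0² = 16 + 0 = 16
16 → 1² + 6² = 1 + 36 = 37
37 → 3² + 7² = 9 + 49 = 58
58 → 5² + 8² = 25 + 64 = 89
89 → 8² + 9² = 64 + 81 = 145
145 → 1² + 4² + 5² = 1 + 16 + 25 = 42
42 → 4² + 2² = 16 + 4 = 20
20 → 2² + 0² = 4 + 0 = 4
4 → 4² = 16  — 16 repeats.
That took 12 steps.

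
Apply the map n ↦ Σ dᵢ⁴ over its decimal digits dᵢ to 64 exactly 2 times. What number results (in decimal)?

64 → 6⁴ + 4⁴ = 1552
1552 → 1⁴ + 5⁴ + 5⁴ + 2⁴ = 1267

1267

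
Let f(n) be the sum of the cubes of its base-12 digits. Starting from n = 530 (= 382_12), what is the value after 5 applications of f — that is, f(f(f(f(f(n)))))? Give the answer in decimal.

530 = (3,8,2)_12 → 3³ + 8³ + 2³ = 27 + 512 + 8 = 547
547 = (3,9,7)_12 → 3³ + 9³ + 7³ = 27 + 729 + 343 = 1099
1099 = (7,7,7)_12 → 7³ + 7³ + 7³ = 343 + 343 + 343 = 1029
1029 = (7,1,9)_12 → 7³ + 1³ + 9³ = 343 + 1 + 729 = 1073
1073 = (7,5,5)_12 → 7³ + 5³ + 5³ = 343 + 125 + 125 = 593

593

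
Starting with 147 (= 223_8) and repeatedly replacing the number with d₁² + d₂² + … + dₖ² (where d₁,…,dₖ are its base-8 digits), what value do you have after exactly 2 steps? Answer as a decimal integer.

147 = (2,2,3)_8 → 2² + 2² + 3² = 17
17 = (2,1)_8 → 2² + 1² = 5

5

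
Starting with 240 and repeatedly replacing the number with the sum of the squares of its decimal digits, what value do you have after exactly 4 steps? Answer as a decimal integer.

240 → 20
20 → 4
4 → 16
16 → 37

37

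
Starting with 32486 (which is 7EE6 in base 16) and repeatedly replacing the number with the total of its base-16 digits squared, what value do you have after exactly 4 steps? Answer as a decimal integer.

13

32486 = (7,14,14,6)_16 → 7² + 14² + 14² + 6² = 49 + 196 + 196 + 36 = 477
477 = (1,13,13)_16 → 1² + 13² + 13² = 1 + 169 + 169 = 339
339 = (1,5,3)_16 → 1² + 5² + 3² = 1 + 25 + 9 = 35
35 = (2,3)_16 → 2² + 3² = 4 + 9 = 13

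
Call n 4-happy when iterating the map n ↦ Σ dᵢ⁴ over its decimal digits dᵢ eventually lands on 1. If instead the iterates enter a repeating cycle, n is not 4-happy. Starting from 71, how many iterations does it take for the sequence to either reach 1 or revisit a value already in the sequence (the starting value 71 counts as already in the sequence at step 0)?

4

71 → 7⁴ + 1⁴ = 2402
2402 → 2⁴ + 4⁴ + 0⁴ + 2⁴ = 288
288 → 2⁴ + 8⁴ + 8⁴ = 8208
8208 → 8⁴ + 2⁴ + 0⁴ + 8⁴ = 8208  — 8208 repeats.
That took 4 steps.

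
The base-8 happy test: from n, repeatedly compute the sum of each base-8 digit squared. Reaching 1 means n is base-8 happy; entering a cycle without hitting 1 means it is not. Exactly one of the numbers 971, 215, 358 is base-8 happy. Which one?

971: 971 → 60 → 65 → 2 → 4 → 16 → 4  — repeats 4 (not base-8 happy)
215: 215 → 62 → 85 → 30 → 45 → 50 → 40 → 25 → 10 → 5 → 25  — repeats 25 (not base-8 happy)
358: 358 → 77 → 27 → 18 → 8 → 1  — reaches 1 (base-8 happy)

358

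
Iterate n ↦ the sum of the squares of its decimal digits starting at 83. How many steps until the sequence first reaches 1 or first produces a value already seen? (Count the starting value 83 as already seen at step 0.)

83 → 8² + 3² = 64 + 9 = 73
73 → 7² + 3² = 49 + 9 = 58
58 → 5² + 8² = 25 + 64 = 89
89 → 8² + 9² = 64 + 81 = 145
145 → 1² + 4² + 5² = 1 + 16 + 25 = 42
42 → 4² + 2² = 16 + 4 = 20
20 → 2² + 0² = 4 + 0 = 4
4 → 4² = 16
16 → 1² + 6² = 1 + 36 = 37
37 → 3² + 7² = 9 + 49 = 58  — 58 repeats.
That took 10 steps.

10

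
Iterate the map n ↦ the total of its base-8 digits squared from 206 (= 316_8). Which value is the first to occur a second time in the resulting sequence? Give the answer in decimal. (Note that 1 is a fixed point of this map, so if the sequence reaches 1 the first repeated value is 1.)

206 = (3,1,6)_8 → 3² + 1² + 6² = 46
46 = (5,6)_8 → 5² + 6² = 61
61 = (7,5)_8 → 7² + 5² = 74
74 = (1,1,2)_8 → 1² + 1² + 2² = 6
6 = (6)_8 → 6² = 36
36 = (4,4)_8 → 4² + 4² = 32
32 = (4,0)_8 → 4² + 0² = 16
16 = (2,0)_8 → 2² + 0² = 4
4 = (4)_8 → 4² = 16  — 16 already appeared earlier.

16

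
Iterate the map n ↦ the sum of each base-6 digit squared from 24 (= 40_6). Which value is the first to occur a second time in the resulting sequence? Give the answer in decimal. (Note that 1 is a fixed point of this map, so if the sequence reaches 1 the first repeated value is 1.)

20

24 = (4,0)_6 → 4² + 0² = 16 + 0 = 16
16 = (2,4)_6 → 2² + 4² = 4 + 16 = 20
20 = (3,2)_6 → 3² + 2² = 9 + 4 = 13
13 = (2,1)_6 → 2² + 1² = 4 + 1 = 5
5 = (5)_6 → 5² = 25
25 = (4,1)_6 → 4² + 1² = 16 + 1 = 17
17 = (2,5)_6 → 2² + 5² = 4 + 25 = 29
29 = (4,5)_6 → 4² + 5² = 16 + 25 = 41
41 = (1,0,5)_6 → 1² + 0² + 5² = 1 + 0 + 25 = 26
26 = (4,2)_6 → 4² + 2² = 16 + 4 = 20  — 20 already appeared earlier.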